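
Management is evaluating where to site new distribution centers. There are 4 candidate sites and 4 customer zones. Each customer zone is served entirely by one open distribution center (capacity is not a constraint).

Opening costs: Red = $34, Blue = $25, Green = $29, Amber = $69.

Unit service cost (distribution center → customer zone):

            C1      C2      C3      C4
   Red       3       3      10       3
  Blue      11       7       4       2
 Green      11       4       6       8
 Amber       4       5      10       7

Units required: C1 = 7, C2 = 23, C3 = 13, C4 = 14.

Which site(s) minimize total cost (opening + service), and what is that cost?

Open Red and Blue; minimum total cost 229.

For any fixed open set, each customer zone goes to its cheapest open site; total = fixed + service.
{Red, Blue}: C1→Red 3·7=21, C2→Red 3·23=69, C3→Blue 4·13=52, C4→Blue 2·14=28. Service 170; fixed 59; total 229.
{Red, Blue, Green}: service 170 + fixed 88 = 258
{Red, Green}: service 210 + fixed 63 = 273
{Red, Blue, Green, Amber}: service 170 + fixed 157 = 327
No other subset beats 229.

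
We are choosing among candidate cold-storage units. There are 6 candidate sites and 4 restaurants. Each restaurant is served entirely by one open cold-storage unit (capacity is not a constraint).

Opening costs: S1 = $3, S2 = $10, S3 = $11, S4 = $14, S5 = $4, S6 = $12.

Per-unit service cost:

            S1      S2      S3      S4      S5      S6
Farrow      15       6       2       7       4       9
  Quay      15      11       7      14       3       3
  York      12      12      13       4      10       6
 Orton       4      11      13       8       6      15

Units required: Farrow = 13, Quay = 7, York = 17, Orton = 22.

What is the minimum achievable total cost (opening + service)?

Minimum total cost: 235

For any fixed open set, each restaurant goes to its cheapest open site; total = fixed + service.
{S1, S3, S4, S5}: Farrow→S3 2·13=26, Quay→S5 3·7=21, York→S4 4·17=68, Orton→S1 4·22=88. Service 203; fixed 32; total 235.
{S1, S3, S4, S6}: service 203 + fixed 40 = 243
{S1, S2, S3, S4, S5}: Farrow→S3 2·13=26, Quay→S5 3·7=21, York→S4 4·17=68, Orton→S1 4·22=88. Service 203; fixed 42; total 245.
{S1, S2, S3, S4, S5, S6}: Farrow→S3 2·13=26, Quay→S5 3·7=21, York→S4 4·17=68, Orton→S1 4·22=88. Service 203; fixed 54; total 257.
No other subset beats 235.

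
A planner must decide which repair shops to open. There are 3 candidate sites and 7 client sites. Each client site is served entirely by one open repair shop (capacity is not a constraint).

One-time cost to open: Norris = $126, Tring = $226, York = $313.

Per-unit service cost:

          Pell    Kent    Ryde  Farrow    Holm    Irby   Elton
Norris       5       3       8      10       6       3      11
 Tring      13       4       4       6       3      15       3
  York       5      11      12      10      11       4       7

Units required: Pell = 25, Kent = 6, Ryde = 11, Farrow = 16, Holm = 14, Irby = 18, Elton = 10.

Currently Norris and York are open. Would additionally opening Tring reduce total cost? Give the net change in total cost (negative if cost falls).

Current service cost with {Norris, York}: 599.
Adding Tring: each client site re-picks its cheapest; new service cost 409, saving 190.
Extra fixed cost: 226. Net change = 226 − 190 = 36.
(Totals: 1038 → 1074.)

No — net change +36 (cost rises by 36).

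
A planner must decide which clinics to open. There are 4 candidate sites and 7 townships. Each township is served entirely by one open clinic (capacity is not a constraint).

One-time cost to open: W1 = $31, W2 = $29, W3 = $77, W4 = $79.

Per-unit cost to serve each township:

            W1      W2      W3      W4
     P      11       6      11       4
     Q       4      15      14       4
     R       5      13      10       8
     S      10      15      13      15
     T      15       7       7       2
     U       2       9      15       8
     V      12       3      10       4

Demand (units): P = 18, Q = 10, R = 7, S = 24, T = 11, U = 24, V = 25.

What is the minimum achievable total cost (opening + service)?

For any fixed open set, each township goes to its cheapest open site; total = fixed + service.
{W1, W4}: P→W4 4·18=72, Q→W1 4·10=40, R→W1 5·7=35, S→W1 10·24=240, T→W4 2·11=22, U→W1 2·24=48, V→W4 4·25=100. Service 557; fixed 110; total 667.
{W1, W2, W4}: P→W4 4·18=72, Q→W1 4·10=40, R→W1 5·7=35, S→W1 10·24=240, T→W4 2·11=22, U→W1 2·24=48, V→W2 3·25=75. Service 532; fixed 139; total 671.
{W1, W2}: service 623 + fixed 60 = 683
{W1, W2, W3, W4}: service 532 + fixed 216 = 748
No other subset beats 667.

Minimum total cost: 667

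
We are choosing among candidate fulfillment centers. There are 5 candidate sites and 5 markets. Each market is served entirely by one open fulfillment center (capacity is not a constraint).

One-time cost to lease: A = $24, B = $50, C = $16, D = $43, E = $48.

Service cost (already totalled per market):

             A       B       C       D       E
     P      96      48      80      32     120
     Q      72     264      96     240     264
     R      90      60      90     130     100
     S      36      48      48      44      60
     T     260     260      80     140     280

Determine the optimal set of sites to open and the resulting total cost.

Open A, B and C; minimum total cost 386.

For any fixed open set, each market goes to its cheapest open site; total = fixed + service.
{A, B, C}: P→B 48, Q→A 72, R→B 60, S→A 36, T→C 80. Service 296; fixed 90; total 386.
{A, C, D}: P→D 32, Q→A 72, R→A 90, S→A 36, T→C 80. Service 310; fixed 83; total 393.
{A, C}: service 358 + fixed 40 = 398
{A, B, C, D, E}: service 280 + fixed 181 = 461
No other subset beats 386.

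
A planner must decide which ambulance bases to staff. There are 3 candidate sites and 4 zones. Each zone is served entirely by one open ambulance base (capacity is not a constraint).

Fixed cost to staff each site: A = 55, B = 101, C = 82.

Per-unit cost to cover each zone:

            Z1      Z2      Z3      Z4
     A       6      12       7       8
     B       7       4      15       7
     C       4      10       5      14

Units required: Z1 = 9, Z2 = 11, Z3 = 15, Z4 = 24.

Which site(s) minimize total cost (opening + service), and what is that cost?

For any fixed open set, each zone goes to its cheapest open site; total = fixed + service.
{B, C}: Z1→C 4·9=36, Z2→B 4·11=44, Z3→C 5·15=75, Z4→B 7·24=168. Service 323; fixed 183; total 506.
{A, B}: service 371 + fixed 156 = 527
{A}: Z1→A 6·9=54, Z2→A 12·11=132, Z3→A 7·15=105, Z4→A 8·24=192. Service 483; fixed 55; total 538.
{A, B, C}: service 323 + fixed 238 = 561
(All 7 nonempty subsets were checked; B and C is lowest.)

Open B and C; minimum total cost 506.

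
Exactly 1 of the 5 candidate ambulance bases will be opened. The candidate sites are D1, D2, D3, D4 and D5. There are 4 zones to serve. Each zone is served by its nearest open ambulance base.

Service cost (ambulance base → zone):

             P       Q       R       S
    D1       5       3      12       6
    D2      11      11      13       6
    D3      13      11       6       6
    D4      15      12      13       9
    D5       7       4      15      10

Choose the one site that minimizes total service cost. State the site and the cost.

With exactly 1 open, each zone uses its cheapest among the chosen.
{D1}: P→D1 5, Q→D1 3, R→D1 12, S→D1 6. Service cost 26.
{D3}: service cost 36
{D5}: service cost 36
Among all 5 size-1 choices, {D1} is lowest.

Choose D1 only; total service cost 26.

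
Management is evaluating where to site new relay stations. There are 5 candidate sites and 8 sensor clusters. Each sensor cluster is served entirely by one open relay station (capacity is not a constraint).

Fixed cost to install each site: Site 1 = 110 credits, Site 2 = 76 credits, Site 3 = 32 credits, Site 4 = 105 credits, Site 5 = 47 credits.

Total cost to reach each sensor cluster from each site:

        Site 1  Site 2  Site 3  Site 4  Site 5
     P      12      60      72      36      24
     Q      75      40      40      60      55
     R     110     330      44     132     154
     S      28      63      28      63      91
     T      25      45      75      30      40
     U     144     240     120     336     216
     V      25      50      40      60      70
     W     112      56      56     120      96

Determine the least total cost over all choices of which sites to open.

For any fixed open set, each sensor cluster goes to its cheapest open site; total = fixed + service.
{Site 3, Site 5}: P→Site 5 24, Q→Site 3 40, R→Site 3 44, S→Site 3 28, T→Site 5 40, U→Site 3 120, V→Site 3 40, W→Site 3 56. Service 392; fixed 79; total 471.
{Site 1, Site 3}: P→Site 1 12, Q→Site 3 40, R→Site 3 44, S→Site 1 28, T→Site 1 25, U→Site 3 120, V→Site 1 25, W→Site 3 56. Service 350; fixed 142; total 492.
{Site 3}: P→Site 3 72, Q→Site 3 40, R→Site 3 44, S→Site 3 28, T→Site 3 75, U→Site 3 120, V→Site 3 40, W→Site 3 56. Service 475; fixed 32; total 507.
{Site 1, Site 2, Site 3, Site 4, Site 5}: service 350 + fixed 370 = 720
No other subset beats 471.

Minimum total cost: 471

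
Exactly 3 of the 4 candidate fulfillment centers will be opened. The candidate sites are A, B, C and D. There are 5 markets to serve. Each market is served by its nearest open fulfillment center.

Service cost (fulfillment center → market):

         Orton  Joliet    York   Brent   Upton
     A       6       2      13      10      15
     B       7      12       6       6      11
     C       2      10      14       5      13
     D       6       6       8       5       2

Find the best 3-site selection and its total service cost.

With exactly 3 open, each market uses its cheapest among the chosen.
{A, C, D}: Orton→C 2, Joliet→A 2, York→D 8, Brent→C 5, Upton→D 2. Service cost 19.
{A, B, D}: service cost 21
{B, C, D}: service cost 21
Among all 4 size-3 choices, {A, C, D} is lowest.

Choose A, C and D; total service cost 19.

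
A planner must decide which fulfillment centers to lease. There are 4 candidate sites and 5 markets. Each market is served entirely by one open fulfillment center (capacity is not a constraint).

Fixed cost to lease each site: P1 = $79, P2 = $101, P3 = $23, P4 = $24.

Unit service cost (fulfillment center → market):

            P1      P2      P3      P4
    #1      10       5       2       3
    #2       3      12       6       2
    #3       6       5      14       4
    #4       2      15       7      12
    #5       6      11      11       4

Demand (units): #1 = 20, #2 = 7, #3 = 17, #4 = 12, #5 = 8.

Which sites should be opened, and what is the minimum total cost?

For any fixed open set, each market goes to its cheapest open site; total = fixed + service.
{P3, P4}: #1→P3 2·20=40, #2→P4 2·7=14, #3→P4 4·17=68, #4→P3 7·12=84, #5→P4 4·8=32. Service 238; fixed 47; total 285.
{P1, P4}: service 198 + fixed 103 = 301
{P1, P3, P4}: service 178 + fixed 126 = 304
{P1, P2, P3, P4}: service 178 + fixed 227 = 405
No other subset beats 285.

Open P3 and P4; minimum total cost 285.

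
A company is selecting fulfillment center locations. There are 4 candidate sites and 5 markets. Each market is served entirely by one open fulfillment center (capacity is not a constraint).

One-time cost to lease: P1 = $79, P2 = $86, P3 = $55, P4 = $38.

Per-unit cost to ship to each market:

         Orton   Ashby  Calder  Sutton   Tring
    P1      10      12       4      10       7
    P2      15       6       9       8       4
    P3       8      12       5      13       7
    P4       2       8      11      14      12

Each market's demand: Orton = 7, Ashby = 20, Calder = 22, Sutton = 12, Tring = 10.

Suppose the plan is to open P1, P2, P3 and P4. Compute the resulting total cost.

Total cost: 616

Each market is assigned to its cheapest site among the open ones.
{P1, P2, P3, P4}: Orton→P4 2·7=14, Ashby→P2 6·20=120, Calder→P1 4·22=88, Sutton→P2 8·12=96, Tring→P2 4·10=40. Service 358; fixed 258; total 616.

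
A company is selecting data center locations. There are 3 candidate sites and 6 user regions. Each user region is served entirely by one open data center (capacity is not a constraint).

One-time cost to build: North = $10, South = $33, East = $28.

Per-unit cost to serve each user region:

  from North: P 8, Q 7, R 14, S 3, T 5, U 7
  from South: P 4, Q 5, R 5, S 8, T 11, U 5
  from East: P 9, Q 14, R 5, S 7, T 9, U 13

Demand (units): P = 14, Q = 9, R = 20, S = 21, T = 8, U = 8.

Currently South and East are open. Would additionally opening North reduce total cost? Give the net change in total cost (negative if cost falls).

Current service cost with {South, East}: 460.
Adding North: each user region re-picks its cheapest; new service cost 344, saving 116.
Extra fixed cost: 10. Net change = 10 − 116 = -106.
(Totals: 521 → 415.)

Yes — net change −106 (cost falls by 106).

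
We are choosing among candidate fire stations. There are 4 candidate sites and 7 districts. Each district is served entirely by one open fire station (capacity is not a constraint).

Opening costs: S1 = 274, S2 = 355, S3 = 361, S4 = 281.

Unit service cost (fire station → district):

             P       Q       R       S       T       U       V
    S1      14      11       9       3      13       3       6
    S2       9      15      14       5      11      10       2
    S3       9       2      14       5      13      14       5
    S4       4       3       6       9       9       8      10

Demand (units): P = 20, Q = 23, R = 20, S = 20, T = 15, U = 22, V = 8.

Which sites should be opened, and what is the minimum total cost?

Open S4 only; minimum total cost 1121.

For any fixed open set, each district goes to its cheapest open site; total = fixed + service.
{S4}: P→S4 4·20=80, Q→S4 3·23=69, R→S4 6·20=120, S→S4 9·20=180, T→S4 9·15=135, U→S4 8·22=176, V→S4 10·8=80. Service 840; fixed 281; total 1121.
{S1, S4}: P→S4 4·20=80, Q→S4 3·23=69, R→S4 6·20=120, S→S1 3·20=60, T→S4 9·15=135, U→S1 3·22=66, V→S1 6·8=48. Service 578; fixed 555; total 1133.
{S2, S4}: service 696 + fixed 636 = 1332
{S1, S2, S3, S4}: service 523 + fixed 1271 = 1794
No other subset beats 1121.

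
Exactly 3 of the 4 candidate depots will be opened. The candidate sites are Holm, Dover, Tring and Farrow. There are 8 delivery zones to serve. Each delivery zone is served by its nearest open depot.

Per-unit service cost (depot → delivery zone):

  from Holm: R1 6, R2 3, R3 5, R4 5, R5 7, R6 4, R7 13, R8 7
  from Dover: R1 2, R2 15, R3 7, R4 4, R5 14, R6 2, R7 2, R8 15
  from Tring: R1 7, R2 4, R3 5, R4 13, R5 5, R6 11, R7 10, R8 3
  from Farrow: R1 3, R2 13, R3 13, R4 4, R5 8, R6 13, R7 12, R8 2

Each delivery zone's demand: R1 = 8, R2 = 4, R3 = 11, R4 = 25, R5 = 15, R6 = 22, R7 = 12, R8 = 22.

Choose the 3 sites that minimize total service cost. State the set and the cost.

With exactly 3 open, each delivery zone uses its cheapest among the chosen.
{Dover, Tring, Farrow}: R1→Dover 2·8=16, R2→Tring 4·4=16, R3→Tring 5·11=55, R4→Dover 4·25=100, R5→Tring 5·15=75, R6→Dover 2·22=44, R7→Dover 2·12=24, R8→Farrow 2·22=44. Service cost 374.
{Holm, Dover, Tring}: service cost 392
{Holm, Dover, Farrow}: service cost 400
Among all 4 size-3 choices, {Dover, Tring, Farrow} is lowest.

Choose Dover, Tring and Farrow; total service cost 374.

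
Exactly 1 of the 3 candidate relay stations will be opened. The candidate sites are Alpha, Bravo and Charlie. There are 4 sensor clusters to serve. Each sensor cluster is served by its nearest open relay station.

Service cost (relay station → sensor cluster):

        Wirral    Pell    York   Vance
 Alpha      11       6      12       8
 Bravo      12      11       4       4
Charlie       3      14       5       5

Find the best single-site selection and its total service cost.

With exactly 1 open, each sensor cluster uses its cheapest among the chosen.
{Charlie}: Wirral→Charlie 3, Pell→Charlie 14, York→Charlie 5, Vance→Charlie 5. Service cost 27.
{Bravo}: service cost 31
{Alpha}: service cost 37
Among all 3 size-1 choices, {Charlie} is lowest.

Choose Charlie only; total service cost 27.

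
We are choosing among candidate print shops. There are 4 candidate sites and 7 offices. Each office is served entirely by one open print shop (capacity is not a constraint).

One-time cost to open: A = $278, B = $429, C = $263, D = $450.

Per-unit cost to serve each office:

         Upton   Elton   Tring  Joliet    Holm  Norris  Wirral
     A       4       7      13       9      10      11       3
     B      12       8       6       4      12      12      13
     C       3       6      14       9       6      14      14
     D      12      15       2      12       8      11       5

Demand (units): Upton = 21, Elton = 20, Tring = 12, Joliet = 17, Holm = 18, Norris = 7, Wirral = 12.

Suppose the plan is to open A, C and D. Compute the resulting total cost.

Total cost: 1572

Each office is assigned to its cheapest site among the open ones.
{A, C, D}: Upton→C 3·21=63, Elton→C 6·20=120, Tring→D 2·12=24, Joliet→A 9·17=153, Holm→C 6·18=108, Norris→A 11·7=77, Wirral→A 3·12=36. Service 581; fixed 991; total 1572.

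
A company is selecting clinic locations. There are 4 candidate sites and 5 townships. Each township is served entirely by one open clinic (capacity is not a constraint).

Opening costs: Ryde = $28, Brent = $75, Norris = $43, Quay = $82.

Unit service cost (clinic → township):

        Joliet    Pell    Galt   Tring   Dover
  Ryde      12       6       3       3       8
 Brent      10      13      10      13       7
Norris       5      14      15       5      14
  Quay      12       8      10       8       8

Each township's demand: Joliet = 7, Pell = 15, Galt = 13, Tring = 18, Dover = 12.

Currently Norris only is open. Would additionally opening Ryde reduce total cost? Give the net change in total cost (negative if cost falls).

Current service cost with {Norris}: 698.
Adding Ryde: each township re-picks its cheapest; new service cost 314, saving 384.
Extra fixed cost: 28. Net change = 28 − 384 = -356.
(Totals: 741 → 385.)

Yes — net change −356 (cost falls by 356).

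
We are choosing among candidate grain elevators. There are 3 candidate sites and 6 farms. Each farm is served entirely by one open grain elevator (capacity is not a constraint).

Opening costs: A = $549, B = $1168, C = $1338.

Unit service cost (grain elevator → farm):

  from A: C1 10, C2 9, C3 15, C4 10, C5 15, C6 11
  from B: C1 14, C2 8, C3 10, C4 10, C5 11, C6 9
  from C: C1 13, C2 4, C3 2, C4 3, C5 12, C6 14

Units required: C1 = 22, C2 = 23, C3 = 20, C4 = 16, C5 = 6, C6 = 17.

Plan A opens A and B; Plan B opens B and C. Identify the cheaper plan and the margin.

Plan A is cheaper by 491.

Plan A: {A, B}: C1→A 10·22=220, C2→B 8·23=184, C3→B 10·20=200, C4→A 10·16=160, C5→B 11·6=66, C6→B 9·17=153. Service 983; fixed 1717; total 2700.
Plan B: {B, C}: C1→C 13·22=286, C2→C 4·23=92, C3→C 2·20=40, C4→C 3·16=48, C5→B 11·6=66, C6→B 9·17=153. Service 685; fixed 2506; total 3191.
Difference: |2700 − 3191| = 491.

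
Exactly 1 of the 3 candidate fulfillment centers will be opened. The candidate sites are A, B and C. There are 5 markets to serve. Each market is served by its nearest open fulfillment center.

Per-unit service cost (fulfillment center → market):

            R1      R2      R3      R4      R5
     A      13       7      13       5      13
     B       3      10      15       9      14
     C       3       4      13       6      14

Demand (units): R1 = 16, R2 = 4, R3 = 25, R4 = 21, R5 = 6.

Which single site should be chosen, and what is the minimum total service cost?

With exactly 1 open, each market uses its cheapest among the chosen.
{C}: R1→C 3·16=48, R2→C 4·4=16, R3→C 13·25=325, R4→C 6·21=126, R5→C 14·6=84. Service cost 599.
{B}: service cost 736
{A}: service cost 744
Among all 3 size-1 choices, {C} is lowest.

Choose C only; total service cost 599.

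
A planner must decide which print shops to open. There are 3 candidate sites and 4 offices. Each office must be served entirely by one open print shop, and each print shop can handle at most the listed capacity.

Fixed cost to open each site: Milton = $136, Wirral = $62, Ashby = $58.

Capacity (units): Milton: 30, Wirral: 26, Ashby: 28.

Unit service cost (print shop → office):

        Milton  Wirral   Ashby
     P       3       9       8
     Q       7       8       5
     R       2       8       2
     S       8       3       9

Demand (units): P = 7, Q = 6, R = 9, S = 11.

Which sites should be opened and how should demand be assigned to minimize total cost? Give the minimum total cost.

Minimum total cost: 257

Open {Wirral, Ashby}: P→Ashby 8·7=56, Q→Ashby 5·6=30, R→Ashby 2·9=18, S→Wirral 3·11=33.
Loads: Wirral carries 11/26, Ashby carries 22/28. Service 137; fixed 120; total 257.
Next best feasible plan costs 264.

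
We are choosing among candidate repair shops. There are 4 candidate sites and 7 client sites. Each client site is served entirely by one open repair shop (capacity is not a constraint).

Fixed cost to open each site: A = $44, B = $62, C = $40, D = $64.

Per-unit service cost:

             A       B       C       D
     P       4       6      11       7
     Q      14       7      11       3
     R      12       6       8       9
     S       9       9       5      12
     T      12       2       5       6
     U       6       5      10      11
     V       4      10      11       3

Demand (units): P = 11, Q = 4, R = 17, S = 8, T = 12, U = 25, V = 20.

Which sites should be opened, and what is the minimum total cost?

Open A and B; minimum total cost 581.

For any fixed open set, each client site goes to its cheapest open site; total = fixed + service.
{A, B}: P→A 4·11=44, Q→B 7·4=28, R→B 6·17=102, S→A 9·8=72, T→B 2·12=24, U→B 5·25=125, V→A 4·20=80. Service 475; fixed 106; total 581.
{B, D}: service 461 + fixed 126 = 587
{A, B, C}: service 443 + fixed 146 = 589
{A, B, C, D}: P→A 4·11=44, Q→D 3·4=12, R→B 6·17=102, S→C 5·8=40, T→B 2·12=24, U→B 5·25=125, V→D 3·20=60. Service 407; fixed 210; total 617.
No other subset beats 581.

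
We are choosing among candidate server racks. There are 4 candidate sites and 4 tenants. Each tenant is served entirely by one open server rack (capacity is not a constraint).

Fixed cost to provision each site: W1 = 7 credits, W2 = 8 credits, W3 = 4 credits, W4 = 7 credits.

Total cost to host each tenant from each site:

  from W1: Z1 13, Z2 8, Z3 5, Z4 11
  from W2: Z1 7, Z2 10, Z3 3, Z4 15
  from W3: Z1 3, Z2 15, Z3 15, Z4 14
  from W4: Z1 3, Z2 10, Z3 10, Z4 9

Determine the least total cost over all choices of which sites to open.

For any fixed open set, each tenant goes to its cheapest open site; total = fixed + service.
{W1, W3}: Z1→W3 3, Z2→W1 8, Z3→W1 5, Z4→W1 11. Service 27; fixed 11; total 38.
{W1, W4}: service 25 + fixed 14 = 39
{W4}: service 32 + fixed 7 = 39
{W1, W2, W3, W4}: Z1→W3 3, Z2→W1 8, Z3→W2 3, Z4→W4 9. Service 23; fixed 26; total 49.
No other subset beats 38.

Minimum total cost: 38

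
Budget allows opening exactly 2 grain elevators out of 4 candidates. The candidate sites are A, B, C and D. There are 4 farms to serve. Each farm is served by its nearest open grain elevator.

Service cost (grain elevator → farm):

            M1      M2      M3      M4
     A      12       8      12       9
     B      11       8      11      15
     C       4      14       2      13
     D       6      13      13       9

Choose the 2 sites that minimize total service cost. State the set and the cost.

Choose A and C; total service cost 23.

With exactly 2 open, each farm uses its cheapest among the chosen.
{A, C}: M1→C 4, M2→A 8, M3→C 2, M4→A 9. Service cost 23.
{B, C}: service cost 27
{C, D}: service cost 28
Among all 6 size-2 choices, {A, C} is lowest.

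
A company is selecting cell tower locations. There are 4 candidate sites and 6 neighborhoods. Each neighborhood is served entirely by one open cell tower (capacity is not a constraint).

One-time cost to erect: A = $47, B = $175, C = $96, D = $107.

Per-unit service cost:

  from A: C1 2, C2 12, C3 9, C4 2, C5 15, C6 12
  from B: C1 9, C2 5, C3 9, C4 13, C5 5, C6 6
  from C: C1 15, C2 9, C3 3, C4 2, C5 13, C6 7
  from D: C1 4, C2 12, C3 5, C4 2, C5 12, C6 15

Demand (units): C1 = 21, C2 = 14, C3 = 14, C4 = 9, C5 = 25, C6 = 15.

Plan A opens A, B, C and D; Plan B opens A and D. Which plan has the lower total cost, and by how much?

Plan A: {A, B, C, D}: C1→A 2·21=42, C2→B 5·14=70, C3→C 3·14=42, C4→A 2·9=18, C5→B 5·25=125, C6→B 6·15=90. Service 387; fixed 425; total 812.
Plan B: {A, D}: C1→A 2·21=42, C2→A 12·14=168, C3→D 5·14=70, C4→A 2·9=18, C5→D 12·25=300, C6→A 12·15=180. Service 778; fixed 154; total 932.
Difference: |812 − 932| = 120.

Plan A is cheaper by 120.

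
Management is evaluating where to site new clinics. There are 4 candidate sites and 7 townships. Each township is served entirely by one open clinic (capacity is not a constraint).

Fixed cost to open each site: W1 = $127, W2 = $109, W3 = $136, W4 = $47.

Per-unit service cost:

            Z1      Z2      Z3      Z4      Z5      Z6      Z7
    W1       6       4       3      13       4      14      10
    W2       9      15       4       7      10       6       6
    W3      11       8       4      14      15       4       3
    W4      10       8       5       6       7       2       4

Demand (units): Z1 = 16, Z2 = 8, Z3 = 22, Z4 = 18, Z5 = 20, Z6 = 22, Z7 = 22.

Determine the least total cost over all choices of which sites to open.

Minimum total cost: 688

For any fixed open set, each township goes to its cheapest open site; total = fixed + service.
{W1, W4}: Z1→W1 6·16=96, Z2→W1 4·8=32, Z3→W1 3·22=66, Z4→W4 6·18=108, Z5→W1 4·20=80, Z6→W4 2·22=44, Z7→W4 4·22=88. Service 514; fixed 174; total 688.
{W4}: Z1→W4 10·16=160, Z2→W4 8·8=64, Z3→W4 5·22=110, Z4→W4 6·18=108, Z5→W4 7·20=140, Z6→W4 2·22=44, Z7→W4 4·22=88. Service 714; fixed 47; total 761.
{W1, W2, W4}: Z1→W1 6·16=96, Z2→W1 4·8=32, Z3→W1 3·22=66, Z4→W4 6·18=108, Z5→W1 4·20=80, Z6→W4 2·22=44, Z7→W4 4·22=88. Service 514; fixed 283; total 797.
{W1, W2, W3, W4}: Z1→W1 6·16=96, Z2→W1 4·8=32, Z3→W1 3·22=66, Z4→W4 6·18=108, Z5→W1 4·20=80, Z6→W4 2·22=44, Z7→W3 3·22=66. Service 492; fixed 419; total 911.
No other subset beats 688.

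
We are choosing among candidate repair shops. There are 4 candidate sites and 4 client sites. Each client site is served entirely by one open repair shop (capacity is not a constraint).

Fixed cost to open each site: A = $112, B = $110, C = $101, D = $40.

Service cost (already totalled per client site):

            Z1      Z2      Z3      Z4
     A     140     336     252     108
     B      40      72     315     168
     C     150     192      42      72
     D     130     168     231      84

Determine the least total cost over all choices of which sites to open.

For any fixed open set, each client site goes to its cheapest open site; total = fixed + service.
{B, C}: Z1→B 40, Z2→B 72, Z3→C 42, Z4→C 72. Service 226; fixed 211; total 437.
{B, C, D}: Z1→B 40, Z2→B 72, Z3→C 42, Z4→C 72. Service 226; fixed 251; total 477.
{A, B, C}: Z1→B 40, Z2→B 72, Z3→C 42, Z4→C 72. Service 226; fixed 323; total 549.
{A, B, C, D}: service 226 + fixed 363 = 589
No other subset beats 437.

Minimum total cost: 437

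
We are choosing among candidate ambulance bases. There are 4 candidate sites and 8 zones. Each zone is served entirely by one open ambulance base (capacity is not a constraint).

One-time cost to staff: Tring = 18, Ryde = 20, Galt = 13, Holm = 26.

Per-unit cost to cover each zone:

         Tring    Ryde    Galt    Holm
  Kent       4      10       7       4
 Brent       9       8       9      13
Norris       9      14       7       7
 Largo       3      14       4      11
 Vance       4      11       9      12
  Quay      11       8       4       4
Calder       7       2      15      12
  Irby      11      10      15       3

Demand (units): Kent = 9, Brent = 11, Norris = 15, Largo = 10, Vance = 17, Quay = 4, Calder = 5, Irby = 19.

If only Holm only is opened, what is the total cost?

Total cost: 757

Each zone is assigned to its cheapest site among the open ones.
{Holm}: Kent→Holm 4·9=36, Brent→Holm 13·11=143, Norris→Holm 7·15=105, Largo→Holm 11·10=110, Vance→Holm 12·17=204, Quay→Holm 4·4=16, Calder→Holm 12·5=60, Irby→Holm 3·19=57. Service 731; fixed 26; total 757.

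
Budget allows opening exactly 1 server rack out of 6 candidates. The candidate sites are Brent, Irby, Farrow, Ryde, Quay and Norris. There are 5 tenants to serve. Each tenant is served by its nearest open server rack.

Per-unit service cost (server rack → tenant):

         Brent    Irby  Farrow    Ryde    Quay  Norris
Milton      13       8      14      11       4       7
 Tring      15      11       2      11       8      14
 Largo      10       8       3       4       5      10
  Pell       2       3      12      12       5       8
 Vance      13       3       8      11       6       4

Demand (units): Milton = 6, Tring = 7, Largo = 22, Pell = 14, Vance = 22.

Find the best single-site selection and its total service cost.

With exactly 1 open, each tenant uses its cheapest among the chosen.
{Quay}: Milton→Quay 4·6=24, Tring→Quay 8·7=56, Largo→Quay 5·22=110, Pell→Quay 5·14=70, Vance→Quay 6·22=132. Service cost 392.
{Irby}: service cost 409
{Farrow}: service cost 508
Among all 6 size-1 choices, {Quay} is lowest.

Choose Quay only; total service cost 392.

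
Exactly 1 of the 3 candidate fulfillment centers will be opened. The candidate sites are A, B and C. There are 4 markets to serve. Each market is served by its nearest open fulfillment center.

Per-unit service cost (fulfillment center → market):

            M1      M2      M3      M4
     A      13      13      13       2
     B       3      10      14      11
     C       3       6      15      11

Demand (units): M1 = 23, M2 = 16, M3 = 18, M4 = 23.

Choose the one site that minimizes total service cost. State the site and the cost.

Choose C only; total service cost 688.

With exactly 1 open, each market uses its cheapest among the chosen.
{C}: M1→C 3·23=69, M2→C 6·16=96, M3→C 15·18=270, M4→C 11·23=253. Service cost 688.
{B}: service cost 734
{A}: service cost 787
Among all 3 size-1 choices, {C} is lowest.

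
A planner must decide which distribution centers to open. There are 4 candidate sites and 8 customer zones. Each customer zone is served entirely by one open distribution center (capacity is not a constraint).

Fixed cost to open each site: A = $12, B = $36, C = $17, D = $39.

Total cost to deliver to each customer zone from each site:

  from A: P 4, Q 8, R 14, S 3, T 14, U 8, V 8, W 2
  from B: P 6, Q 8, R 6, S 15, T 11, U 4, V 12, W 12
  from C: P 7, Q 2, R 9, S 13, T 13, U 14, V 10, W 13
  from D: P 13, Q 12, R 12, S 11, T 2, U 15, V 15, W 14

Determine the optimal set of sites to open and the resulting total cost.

For any fixed open set, each customer zone goes to its cheapest open site; total = fixed + service.
{A}: P→A 4, Q→A 8, R→A 14, S→A 3, T→A 14, U→A 8, V→A 8, W→A 2. Service 61; fixed 12; total 73.
{A, C}: P→A 4, Q→C 2, R→C 9, S→A 3, T→C 13, U→A 8, V→A 8, W→A 2. Service 49; fixed 29; total 78.
{A, B}: service 46 + fixed 48 = 94
{A, B, C, D}: service 31 + fixed 104 = 135
No other subset beats 73.

Open A only; minimum total cost 73.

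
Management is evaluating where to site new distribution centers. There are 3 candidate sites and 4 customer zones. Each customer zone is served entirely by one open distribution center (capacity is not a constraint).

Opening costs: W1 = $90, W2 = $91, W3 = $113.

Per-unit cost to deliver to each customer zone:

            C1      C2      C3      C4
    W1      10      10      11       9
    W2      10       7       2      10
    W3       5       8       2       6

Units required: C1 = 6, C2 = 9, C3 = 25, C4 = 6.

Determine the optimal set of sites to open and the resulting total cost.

Open W3 only; minimum total cost 301.

For any fixed open set, each customer zone goes to its cheapest open site; total = fixed + service.
{W3}: C1→W3 5·6=30, C2→W3 8·9=72, C3→W3 2·25=50, C4→W3 6·6=36. Service 188; fixed 113; total 301.
{W2}: service 233 + fixed 91 = 324
{W2, W3}: service 179 + fixed 204 = 383
{W1, W2, W3}: service 179 + fixed 294 = 473
(All 7 nonempty subsets were checked; W3 only is lowest.)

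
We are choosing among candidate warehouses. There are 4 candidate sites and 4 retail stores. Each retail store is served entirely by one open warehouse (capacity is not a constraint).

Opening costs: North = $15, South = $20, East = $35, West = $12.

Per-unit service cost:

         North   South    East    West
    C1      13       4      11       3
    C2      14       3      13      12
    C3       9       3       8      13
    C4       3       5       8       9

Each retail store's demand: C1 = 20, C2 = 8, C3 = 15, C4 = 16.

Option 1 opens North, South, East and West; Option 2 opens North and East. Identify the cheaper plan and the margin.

Option 1: {North, South, East, West}: C1→West 3·20=60, C2→South 3·8=24, C3→South 3·15=45, C4→North 3·16=48. Service 177; fixed 82; total 259.
Option 2: {North, East}: C1→East 11·20=220, C2→East 13·8=104, C3→East 8·15=120, C4→North 3·16=48. Service 492; fixed 50; total 542.
Difference: |259 − 542| = 283.

Option 1 is cheaper by 283.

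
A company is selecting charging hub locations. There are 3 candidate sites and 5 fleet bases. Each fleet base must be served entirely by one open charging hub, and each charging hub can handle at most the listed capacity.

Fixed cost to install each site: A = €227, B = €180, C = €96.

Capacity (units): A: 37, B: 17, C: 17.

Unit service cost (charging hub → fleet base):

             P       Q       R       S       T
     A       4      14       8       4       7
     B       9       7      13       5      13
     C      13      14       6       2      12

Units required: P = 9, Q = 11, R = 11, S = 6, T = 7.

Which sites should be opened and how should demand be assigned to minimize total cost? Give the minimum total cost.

Minimum total cost: 640

Open {A, C}: P→A 4·9=36, Q→A 14·11=154, R→C 6·11=66, S→C 2·6=12, T→A 7·7=49.
Loads: A carries 27/37, C carries 17/17. Service 317; fixed 323; total 640.
Next best feasible plan costs 652.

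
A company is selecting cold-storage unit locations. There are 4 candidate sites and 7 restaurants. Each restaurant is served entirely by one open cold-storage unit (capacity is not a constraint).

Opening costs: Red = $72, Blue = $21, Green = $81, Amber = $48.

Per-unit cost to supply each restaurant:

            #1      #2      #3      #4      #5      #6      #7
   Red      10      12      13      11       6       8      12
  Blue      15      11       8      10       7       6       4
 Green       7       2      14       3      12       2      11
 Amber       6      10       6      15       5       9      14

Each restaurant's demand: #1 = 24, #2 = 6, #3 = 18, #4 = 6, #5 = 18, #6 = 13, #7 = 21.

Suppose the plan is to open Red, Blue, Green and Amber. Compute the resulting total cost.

Each restaurant is assigned to its cheapest site among the open ones.
{Red, Blue, Green, Amber}: #1→Amber 6·24=144, #2→Green 2·6=12, #3→Amber 6·18=108, #4→Green 3·6=18, #5→Amber 5·18=90, #6→Green 2·13=26, #7→Blue 4·21=84. Service 482; fixed 222; total 704.

Total cost: 704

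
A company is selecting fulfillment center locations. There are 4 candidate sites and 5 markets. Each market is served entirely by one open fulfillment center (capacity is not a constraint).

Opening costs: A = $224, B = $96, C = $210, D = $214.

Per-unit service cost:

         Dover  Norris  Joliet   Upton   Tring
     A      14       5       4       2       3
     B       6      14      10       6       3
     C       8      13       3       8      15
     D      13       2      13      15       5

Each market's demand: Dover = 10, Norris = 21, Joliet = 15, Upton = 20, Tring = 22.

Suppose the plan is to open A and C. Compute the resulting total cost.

Each market is assigned to its cheapest site among the open ones.
{A, C}: Dover→C 8·10=80, Norris→A 5·21=105, Joliet→C 3·15=45, Upton→A 2·20=40, Tring→A 3·22=66. Service 336; fixed 434; total 770.

Total cost: 770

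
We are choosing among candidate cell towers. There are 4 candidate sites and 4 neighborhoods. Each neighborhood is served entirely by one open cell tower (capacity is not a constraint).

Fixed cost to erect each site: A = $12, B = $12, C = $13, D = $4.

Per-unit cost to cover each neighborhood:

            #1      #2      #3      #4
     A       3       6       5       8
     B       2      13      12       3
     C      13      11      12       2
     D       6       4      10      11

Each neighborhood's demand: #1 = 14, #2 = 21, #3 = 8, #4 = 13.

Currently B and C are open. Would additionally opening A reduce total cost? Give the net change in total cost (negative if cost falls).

Yes — net change −149 (cost falls by 149).

Current service cost with {B, C}: 381.
Adding A: each neighborhood re-picks its cheapest; new service cost 220, saving 161.
Extra fixed cost: 12. Net change = 12 − 161 = -149.
(Totals: 406 → 257.)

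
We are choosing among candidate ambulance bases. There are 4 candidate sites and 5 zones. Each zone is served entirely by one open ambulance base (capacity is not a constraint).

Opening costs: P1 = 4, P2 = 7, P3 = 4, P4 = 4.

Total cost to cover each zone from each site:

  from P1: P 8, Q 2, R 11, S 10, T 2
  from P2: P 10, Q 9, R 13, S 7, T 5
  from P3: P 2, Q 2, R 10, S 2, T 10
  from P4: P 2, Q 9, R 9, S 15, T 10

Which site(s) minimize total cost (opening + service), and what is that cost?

For any fixed open set, each zone goes to its cheapest open site; total = fixed + service.
{P1, P3}: P→P3 2, Q→P1 2, R→P3 10, S→P3 2, T→P1 2. Service 18; fixed 8; total 26.
{P1, P3, P4}: service 17 + fixed 12 = 29
{P3}: P→P3 2, Q→P3 2, R→P3 10, S→P3 2, T→P3 10. Service 26; fixed 4; total 30.
{P1, P2, P3, P4}: service 17 + fixed 19 = 36
No other subset beats 26.

Open P1 and P3; minimum total cost 26.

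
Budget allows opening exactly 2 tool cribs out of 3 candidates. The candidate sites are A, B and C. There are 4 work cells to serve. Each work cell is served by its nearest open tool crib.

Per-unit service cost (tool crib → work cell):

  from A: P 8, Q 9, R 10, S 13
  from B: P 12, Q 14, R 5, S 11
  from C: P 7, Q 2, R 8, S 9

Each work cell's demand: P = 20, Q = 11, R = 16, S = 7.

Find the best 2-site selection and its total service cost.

With exactly 2 open, each work cell uses its cheapest among the chosen.
{B, C}: P→C 7·20=140, Q→C 2·11=22, R→B 5·16=80, S→C 9·7=63. Service cost 305.
{A, C}: service cost 353
{A, B}: service cost 416
Among all 3 size-2 choices, {B, C} is lowest.

Choose B and C; total service cost 305.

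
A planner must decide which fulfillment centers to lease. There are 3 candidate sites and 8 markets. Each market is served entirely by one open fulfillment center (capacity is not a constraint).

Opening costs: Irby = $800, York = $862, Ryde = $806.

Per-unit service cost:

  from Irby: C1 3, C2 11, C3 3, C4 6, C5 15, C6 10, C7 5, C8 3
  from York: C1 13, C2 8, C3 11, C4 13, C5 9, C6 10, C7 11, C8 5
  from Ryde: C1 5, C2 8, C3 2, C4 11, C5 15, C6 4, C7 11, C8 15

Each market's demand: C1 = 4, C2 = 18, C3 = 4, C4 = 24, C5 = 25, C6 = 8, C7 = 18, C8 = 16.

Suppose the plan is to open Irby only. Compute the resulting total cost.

Each market is assigned to its cheapest site among the open ones.
{Irby}: C1→Irby 3·4=12, C2→Irby 11·18=198, C3→Irby 3·4=12, C4→Irby 6·24=144, C5→Irby 15·25=375, C6→Irby 10·8=80, C7→Irby 5·18=90, C8→Irby 3·16=48. Service 959; fixed 800; total 1759.

Total cost: 1759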